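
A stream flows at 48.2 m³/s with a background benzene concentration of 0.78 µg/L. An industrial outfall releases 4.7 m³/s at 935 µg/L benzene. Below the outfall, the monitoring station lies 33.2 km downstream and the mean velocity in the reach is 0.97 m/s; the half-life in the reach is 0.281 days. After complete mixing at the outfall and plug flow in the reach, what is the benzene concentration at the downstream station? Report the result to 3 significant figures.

31.5 µg/L

Flow-weighted average: C = (48.20·0.7800 + 4.700·935.0) / 52.90 = 4432/52.90 = 83.78 µg/L.
Travel time t = 33.2·1000 / 0.97 = 34230 s = 9.507 h.
Half-life 0.281 d → k = ln 2 / 0.281 = 2.467 d⁻¹.
Decay over the reach: 83.78·exp(−kt) = 83.78·0.3764 = 31.53 µg/L.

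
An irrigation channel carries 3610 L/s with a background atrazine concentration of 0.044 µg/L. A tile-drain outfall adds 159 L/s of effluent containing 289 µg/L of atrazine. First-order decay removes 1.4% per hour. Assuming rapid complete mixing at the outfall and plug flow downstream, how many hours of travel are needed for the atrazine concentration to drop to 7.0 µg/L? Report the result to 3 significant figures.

39.6 h

After mixing, C = (3610·0.04400 + 159.0·289.0) / 3769 = 46110/3769 = 12.23 µg/L.
1.4%/h lost → k = −ln(1 − 0.014) = 0.01410 h⁻¹.
12.23·exp(−k·t) = 7.0 → t = ln(12.23/7.0)/k = 142600 s = 39.60 h.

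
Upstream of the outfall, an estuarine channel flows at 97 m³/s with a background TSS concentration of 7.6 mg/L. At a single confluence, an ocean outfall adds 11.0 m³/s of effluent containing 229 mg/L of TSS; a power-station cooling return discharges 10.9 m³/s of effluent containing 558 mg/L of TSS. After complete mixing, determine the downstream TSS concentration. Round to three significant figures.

78.5 mg/L

After mixing, C = (97.00·7.600 + 11.00·229.0 + 10.90·558.0) / 118.9 = 9338/118.9 = 78.54 mg/L.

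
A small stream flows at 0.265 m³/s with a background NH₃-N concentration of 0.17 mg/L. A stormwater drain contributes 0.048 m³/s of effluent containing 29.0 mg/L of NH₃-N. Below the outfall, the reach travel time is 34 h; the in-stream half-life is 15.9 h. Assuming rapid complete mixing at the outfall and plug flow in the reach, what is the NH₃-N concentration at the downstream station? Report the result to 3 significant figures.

1.04 mg/L

Flow-weighted average: C = (0.2650·0.1700 + 0.04800·29.00) / 0.3130 = 1.437/0.3130 = 4.591 mg/L.
Half-life 15.9 h → k = ln 2 / 15.9 = 0.04359 h⁻¹ = 1.046 d⁻¹.
Decay over the reach: 4.591·exp(−kt) = 4.591·0.2271 = 1.043 mg/L.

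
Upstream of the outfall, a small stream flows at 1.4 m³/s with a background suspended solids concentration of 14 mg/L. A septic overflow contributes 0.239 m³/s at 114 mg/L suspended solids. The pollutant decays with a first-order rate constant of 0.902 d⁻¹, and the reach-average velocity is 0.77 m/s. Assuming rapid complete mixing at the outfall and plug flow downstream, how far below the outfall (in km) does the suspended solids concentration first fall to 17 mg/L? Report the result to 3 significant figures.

38.3 km

Flow-weighted average: C = (1.400·14.00 + 0.2390·114.0) / 1.639 = 46.85/1.639 = 28.58 mg/L.
Set 28.58·exp(−k·t) = 17 → t = ln(28.58/17)/k = 49770 s = 13.82 h.
Distance = v·t = 0.77·49770 = 38320 m = 38.32 km.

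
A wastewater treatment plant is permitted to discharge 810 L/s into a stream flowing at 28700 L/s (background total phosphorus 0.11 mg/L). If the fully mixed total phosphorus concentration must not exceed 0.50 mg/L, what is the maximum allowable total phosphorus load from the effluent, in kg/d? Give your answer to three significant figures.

1000 kg/d

Mass balance at the limit: 28700·0.1100 + 810.0·Cₑ = 29510·0.50 → Cₑ = 14.32 mg/L.
810.0 L/s = 0.8100 m³/s. Load = 0.8100 m³/s × 14.32 g/m³ × 86 400 s/d = 1002 kg/d.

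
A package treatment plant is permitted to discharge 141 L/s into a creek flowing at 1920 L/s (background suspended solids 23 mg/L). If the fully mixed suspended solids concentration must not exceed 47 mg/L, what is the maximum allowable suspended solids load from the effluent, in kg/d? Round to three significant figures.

Mass balance at the limit: 1920·23.00 + 141.0·Cₑ = 2061·47 → Cₑ = 373.8 mg/L.
141.0 L/s = 0.1410 m³/s. Load = 0.1410 m³/s × 373.8 g/m³ × 86 400 s/d = 4554 kg/d.

4550 kg/d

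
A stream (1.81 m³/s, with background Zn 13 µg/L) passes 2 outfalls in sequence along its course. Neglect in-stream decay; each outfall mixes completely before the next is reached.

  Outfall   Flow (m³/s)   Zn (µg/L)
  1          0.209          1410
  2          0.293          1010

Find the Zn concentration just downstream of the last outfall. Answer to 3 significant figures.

266 µg/L

Below outfall 1: Q → 2.019 m³/s, C = (1.810·13.00 + 0.2090·1410)/2.019 = 157.6 µg/L.
Below outfall 2: Q → 2.312 m³/s, C = (2.019·157.6 + 0.2930·1010)/2.312 = 265.6 µg/L.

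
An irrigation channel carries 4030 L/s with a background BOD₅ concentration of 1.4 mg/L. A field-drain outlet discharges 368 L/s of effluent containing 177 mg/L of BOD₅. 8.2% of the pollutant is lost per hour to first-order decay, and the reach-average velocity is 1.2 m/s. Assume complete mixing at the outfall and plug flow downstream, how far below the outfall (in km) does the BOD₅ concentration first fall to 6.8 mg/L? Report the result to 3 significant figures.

Mixed concentration C = ΣQC/ΣQ = (4030·1.400 + 368.0·177.0) / 4398 = 70780/4398 = 16.09 mg/L.
8.2%/h lost → k = −ln(1 − 0.082) = 0.08556 h⁻¹.
Set 16.09·exp(−k·t) = 6.8 → t = ln(16.09/6.8)/k = 36250 s = 10.07 h.
Distance = v·t = 1.2·36250 = 43500 m = 43.50 km.

43.5 km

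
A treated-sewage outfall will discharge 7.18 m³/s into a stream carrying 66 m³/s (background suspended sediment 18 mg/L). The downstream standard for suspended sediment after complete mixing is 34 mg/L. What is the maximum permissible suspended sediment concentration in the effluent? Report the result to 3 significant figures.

At the limit, (Qr·Cr + Qe·Cₑ)/(Qr + Qe) = 34:
Cₑ = (73.18·34 − 66.00·18.00) / 7.180 = 181.1 mg/L.

181 mg/L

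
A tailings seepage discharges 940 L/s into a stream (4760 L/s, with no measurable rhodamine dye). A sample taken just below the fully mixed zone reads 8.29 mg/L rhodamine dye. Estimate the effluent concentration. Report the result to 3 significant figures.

Mass balance: 4760·0 + 940.0·Cₑ = 5700·8.290
→ Cₑ = (5700·8.290 − 4760·0) / 940.0 = 50.27 mg/L.

50.3 mg/L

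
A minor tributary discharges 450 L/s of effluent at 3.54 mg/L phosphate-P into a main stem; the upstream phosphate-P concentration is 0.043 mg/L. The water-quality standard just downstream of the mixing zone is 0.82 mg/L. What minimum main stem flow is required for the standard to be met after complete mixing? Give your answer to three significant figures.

1580 L/s

Set C_mix = 0.82: (Q·0.04300 + 450.0·3.540) / (Q + 450.0) = 0.82
→ Q = 450.0·(3.540 − 0.82)/(0.82 − 0.04300) = 1575 L/s.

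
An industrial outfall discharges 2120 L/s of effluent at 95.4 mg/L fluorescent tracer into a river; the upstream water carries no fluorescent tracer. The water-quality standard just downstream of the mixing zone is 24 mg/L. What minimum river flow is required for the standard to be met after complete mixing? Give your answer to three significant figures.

6310 L/s

Set C_mix = 24: (Q·0 + 2120·95.40) / (Q + 2120) = 24
→ Q = 2120·(95.40 − 24)/(24 − 0) = 6307 L/s.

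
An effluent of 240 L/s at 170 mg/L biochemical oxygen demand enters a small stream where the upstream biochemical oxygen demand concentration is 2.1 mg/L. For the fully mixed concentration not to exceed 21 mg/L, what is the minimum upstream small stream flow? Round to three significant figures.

Set C_mix = 21: (Q·2.100 + 240.0·170.0) / (Q + 240.0) = 21
→ Q = 240.0·(170.0 − 21)/(21 − 2.100) = 1892 L/s.

1890 L/s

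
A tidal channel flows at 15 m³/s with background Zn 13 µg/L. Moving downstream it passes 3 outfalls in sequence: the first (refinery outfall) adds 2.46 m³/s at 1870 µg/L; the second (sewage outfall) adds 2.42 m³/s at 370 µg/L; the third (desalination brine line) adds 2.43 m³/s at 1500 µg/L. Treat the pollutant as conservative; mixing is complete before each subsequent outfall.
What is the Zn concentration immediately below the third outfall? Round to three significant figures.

418 µg/L

Below outfall 1: Q → 17.46 m³/s, C = (15.00·13.00 + 2.460·1870)/17.46 = 274.6 µg/L.
Below outfall 2: Q → 19.88 m³/s, C = (17.46·274.6 + 2.420·370.0)/19.88 = 286.2 µg/L.
Below outfall 3: Q → 22.31 m³/s, C = (19.88·286.2 + 2.430·1500)/22.31 = 418.4 µg/L.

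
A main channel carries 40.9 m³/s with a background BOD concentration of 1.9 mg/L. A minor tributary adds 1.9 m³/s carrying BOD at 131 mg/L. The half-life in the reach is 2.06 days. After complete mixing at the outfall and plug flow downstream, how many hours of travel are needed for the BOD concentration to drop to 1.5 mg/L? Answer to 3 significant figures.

Conservation of mass: C = (40.90·1.900 + 1.900·131.0) / 42.80 = 326.6/42.80 = 7.631 mg/L.
Half-life 2.06 d → k = ln 2 / 2.06 = 0.3365 d⁻¹.
7.631·exp(−k·t) = 1.5 → t = ln(7.631/1.5)/k = 417700 s = 116.0 h.

116 h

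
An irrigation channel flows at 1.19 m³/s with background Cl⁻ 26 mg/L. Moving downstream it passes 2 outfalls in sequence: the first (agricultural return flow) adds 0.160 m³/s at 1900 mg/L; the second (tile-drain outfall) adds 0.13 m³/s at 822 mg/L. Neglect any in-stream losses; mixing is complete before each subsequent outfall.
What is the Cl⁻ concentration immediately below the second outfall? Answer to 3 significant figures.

Outfall 1: combined Q = 1.350 m³/s; C = (1.190·26.00 + 0.1600·1900)/1.350 = 248.1 mg/L.
Outfall 2: combined Q = 1.480 m³/s; C = (1.350·248.1 + 0.1300·822.0)/1.480 = 298.5 mg/L.

299 mg/L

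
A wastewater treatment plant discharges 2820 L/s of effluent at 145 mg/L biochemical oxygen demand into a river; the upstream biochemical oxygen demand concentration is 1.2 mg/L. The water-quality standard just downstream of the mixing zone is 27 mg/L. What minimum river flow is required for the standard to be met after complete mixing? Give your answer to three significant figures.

12900 L/s

Set C_mix = 27: (Q·1.200 + 2820·145.0) / (Q + 2820) = 27
→ Q = 2820·(145.0 − 27)/(27 − 1.200) = 12900 L/s.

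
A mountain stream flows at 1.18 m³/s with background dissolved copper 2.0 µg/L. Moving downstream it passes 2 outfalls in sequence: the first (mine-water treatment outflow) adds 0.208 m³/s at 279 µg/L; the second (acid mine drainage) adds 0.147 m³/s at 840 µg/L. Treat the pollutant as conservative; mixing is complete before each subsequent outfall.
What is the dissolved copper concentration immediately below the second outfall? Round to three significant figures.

Outfall 1: combined Q = 1.388 m³/s; C = (1.180·2.000 + 0.2080·279.0)/1.388 = 43.51 µg/L.
Outfall 2: combined Q = 1.535 m³/s; C = (1.388·43.51 + 0.1470·840.0)/1.535 = 119.8 µg/L.

120 µg/L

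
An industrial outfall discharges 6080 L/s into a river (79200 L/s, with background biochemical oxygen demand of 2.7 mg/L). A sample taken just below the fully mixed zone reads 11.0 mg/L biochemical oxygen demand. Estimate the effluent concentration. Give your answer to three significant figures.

119 mg/L

Mass balance: 79200·2.700 + 6080·Cₑ = 85280·11.00
→ Cₑ = (85280·11.00 − 79200·2.700) / 6080 = 119.1 mg/L.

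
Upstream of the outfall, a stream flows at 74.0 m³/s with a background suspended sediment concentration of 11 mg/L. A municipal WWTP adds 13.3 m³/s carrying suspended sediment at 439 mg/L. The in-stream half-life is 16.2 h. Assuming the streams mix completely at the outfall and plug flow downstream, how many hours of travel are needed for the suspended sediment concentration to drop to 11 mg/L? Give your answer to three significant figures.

Conservation of mass: C = (74.00·11.00 + 13.30·439.0) / 87.30 = 6653/87.30 = 76.21 mg/L.
Half-life 16.2 h → k = ln 2 / 16.2 = 0.04279 h⁻¹ = 1.027 d⁻¹.
76.21·exp(−k·t) = 11 → t = ln(76.21/11)/k = 162900 s = 45.24 h.

45.2 h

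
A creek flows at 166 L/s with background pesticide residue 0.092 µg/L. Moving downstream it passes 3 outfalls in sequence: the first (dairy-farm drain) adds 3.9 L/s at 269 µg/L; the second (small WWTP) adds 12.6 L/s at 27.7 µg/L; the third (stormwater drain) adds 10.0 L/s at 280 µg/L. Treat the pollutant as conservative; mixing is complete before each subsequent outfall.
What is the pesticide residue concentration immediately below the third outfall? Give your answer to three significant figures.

After outfall 1: Q = 166.0 + 3.900 = 169.9 L/s; C = (166.0·0.09200 + 3.900·269.0)/169.9 = 6.265 µg/L.
After outfall 2: Q = 169.9 + 12.60 = 182.5 L/s; C = (169.9·6.265 + 12.60·27.70)/182.5 = 7.745 µg/L.
After outfall 3: Q = 182.5 + 10.00 = 192.5 L/s; C = (182.5·7.745 + 10.00·280.0)/192.5 = 21.89 µg/L.

21.9 µg/L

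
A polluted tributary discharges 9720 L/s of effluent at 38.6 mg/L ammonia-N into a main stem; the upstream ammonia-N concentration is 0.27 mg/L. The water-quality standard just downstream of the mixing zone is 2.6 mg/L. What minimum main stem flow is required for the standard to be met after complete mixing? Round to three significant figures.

Set C_mix = 2.6: (Q·0.2700 + 9720·38.60) / (Q + 9720) = 2.6
→ Q = 9720·(38.60 − 2.6)/(2.6 − 0.2700) = 150200 L/s.

150000 L/s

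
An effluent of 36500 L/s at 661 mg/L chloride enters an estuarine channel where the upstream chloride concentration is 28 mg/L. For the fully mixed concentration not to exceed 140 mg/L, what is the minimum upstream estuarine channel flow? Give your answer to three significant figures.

170000 L/s

Set C_mix = 140: (Q·28.00 + 36500·661.0) / (Q + 36500) = 140
→ Q = 36500·(661.0 − 140)/(140 − 28.00) = 169800 L/s.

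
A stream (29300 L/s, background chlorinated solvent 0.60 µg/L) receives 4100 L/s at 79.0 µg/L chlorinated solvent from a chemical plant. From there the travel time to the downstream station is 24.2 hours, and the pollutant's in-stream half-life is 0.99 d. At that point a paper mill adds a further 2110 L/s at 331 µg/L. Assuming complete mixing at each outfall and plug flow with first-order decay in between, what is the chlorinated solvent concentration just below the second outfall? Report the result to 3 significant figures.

Flow-weighted average: C = (29300·0.6000 + 4100·79.00) / 33400 = 341500/33400 = 10.22 µg/L; combined flow 33400 L/s.
Half-life 0.99 d → k = ln 2 / 0.99 = 0.7001 d⁻¹.
After decay, C = 10.22 × e^(−kt) = 10.22 × 0.4936 = 5.047 µg/L.
Second outfall: C = (33400·5.047 + 2110·331.0)/35510 = 24.41 µg/L.

24.4 µg/L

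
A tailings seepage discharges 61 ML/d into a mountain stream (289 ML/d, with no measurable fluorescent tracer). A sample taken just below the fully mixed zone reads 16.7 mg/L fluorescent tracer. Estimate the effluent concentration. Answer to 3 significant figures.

Mass balance: 289.0·0 + 61.00·Cₑ = 350.0·16.70
→ Cₑ = (350.0·16.70 − 289.0·0) / 61.00 = 95.82 mg/L.

95.8 mg/L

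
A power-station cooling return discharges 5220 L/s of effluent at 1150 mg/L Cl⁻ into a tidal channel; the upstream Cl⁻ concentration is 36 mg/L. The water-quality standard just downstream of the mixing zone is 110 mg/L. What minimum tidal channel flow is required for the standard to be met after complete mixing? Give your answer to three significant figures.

Set C_mix = 110: (Q·36.00 + 5220·1150) / (Q + 5220) = 110
→ Q = 5220·(1150 − 110)/(110 − 36.00) = 73360 L/s.

73400 L/s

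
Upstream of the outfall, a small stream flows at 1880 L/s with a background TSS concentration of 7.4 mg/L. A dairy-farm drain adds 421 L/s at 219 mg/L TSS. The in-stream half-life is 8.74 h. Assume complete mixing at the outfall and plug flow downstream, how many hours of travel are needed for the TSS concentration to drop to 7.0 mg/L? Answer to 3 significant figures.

After mixing, C = (1880·7.400 + 421.0·219.0) / 2301 = 106100/2301 = 46.12 mg/L.
Half-life 8.74 h → k = ln 2 / 8.74 = 0.07931 h⁻¹ = 1.903 d⁻¹.
46.12·exp(−k·t) = 7.0 → t = ln(46.12/7.0)/k = 85580 s = 23.77 h.

23.8 h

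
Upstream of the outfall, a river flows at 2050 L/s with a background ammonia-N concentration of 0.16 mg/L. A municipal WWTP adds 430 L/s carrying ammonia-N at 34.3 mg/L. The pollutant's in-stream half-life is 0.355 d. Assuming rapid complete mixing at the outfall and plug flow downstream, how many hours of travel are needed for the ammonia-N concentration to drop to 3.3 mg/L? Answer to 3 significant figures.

7.51 h

Conservation of mass: C = (2050·0.1600 + 430.0·34.30) / 2480 = 15080/2480 = 6.079 mg/L.
Half-life 0.355 d → k = ln 2 / 0.355 = 1.953 d⁻¹.
6.079·exp(−k·t) = 3.3 → t = ln(6.079/3.3)/k = 27040 s = 7.510 h.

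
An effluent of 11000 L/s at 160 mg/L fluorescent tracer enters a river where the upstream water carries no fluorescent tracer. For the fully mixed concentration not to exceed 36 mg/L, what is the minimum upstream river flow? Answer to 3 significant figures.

37900 L/s

Set C_mix = 36: (Q·0 + 11000·160.0) / (Q + 11000) = 36
→ Q = 11000·(160.0 − 36)/(36 − 0) = 37890 L/s.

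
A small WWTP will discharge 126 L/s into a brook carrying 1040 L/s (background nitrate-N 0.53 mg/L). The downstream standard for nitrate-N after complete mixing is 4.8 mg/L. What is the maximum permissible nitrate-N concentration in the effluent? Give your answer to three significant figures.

At the limit, (Qr·Cr + Qe·Cₑ)/(Qr + Qe) = 4.8:
Cₑ = (1166·4.8 − 1040·0.5300) / 126.0 = 40.04 mg/L.

40.0 mg/L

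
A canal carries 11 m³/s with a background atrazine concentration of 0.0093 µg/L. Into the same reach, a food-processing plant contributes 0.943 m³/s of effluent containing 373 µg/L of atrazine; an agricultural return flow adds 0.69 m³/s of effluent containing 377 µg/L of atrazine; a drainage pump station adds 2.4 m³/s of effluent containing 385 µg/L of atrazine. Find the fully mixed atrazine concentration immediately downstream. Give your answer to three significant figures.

102 µg/L

Mass balance: C = (11.00·0.009300 + 0.9430·373.0 + 0.6900·377.0 + 2.400·385.0) / 15.03 = 1536/15.03 = 102.2 µg/L.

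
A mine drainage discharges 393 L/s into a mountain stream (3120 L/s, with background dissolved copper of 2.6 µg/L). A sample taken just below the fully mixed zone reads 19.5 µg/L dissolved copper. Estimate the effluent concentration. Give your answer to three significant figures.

154 µg/L

Mass balance: 3120·2.600 + 393.0·Cₑ = 3513·19.50
→ Cₑ = (3513·19.50 − 3120·2.600) / 393.0 = 153.7 µg/L.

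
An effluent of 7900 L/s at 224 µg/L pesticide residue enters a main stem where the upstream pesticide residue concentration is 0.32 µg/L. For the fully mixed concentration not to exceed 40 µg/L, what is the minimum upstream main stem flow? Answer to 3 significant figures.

Set C_mix = 40: (Q·0.3200 + 7900·224.0) / (Q + 7900) = 40
→ Q = 7900·(224.0 − 40)/(40 − 0.3200) = 36630 L/s.

36600 L/s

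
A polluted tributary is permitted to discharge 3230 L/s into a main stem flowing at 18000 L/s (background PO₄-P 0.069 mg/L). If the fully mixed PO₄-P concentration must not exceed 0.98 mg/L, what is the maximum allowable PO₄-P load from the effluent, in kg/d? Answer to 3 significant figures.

1690 kg/d

Mass balance at the limit: 18000·0.06900 + 3230·Cₑ = 21230·0.98 → Cₑ = 6.057 mg/L.
3230 L/s = 3.230 m³/s. Load = 3.230 m³/s × 6.057 g/m³ × 86 400 s/d = 1690 kg/d.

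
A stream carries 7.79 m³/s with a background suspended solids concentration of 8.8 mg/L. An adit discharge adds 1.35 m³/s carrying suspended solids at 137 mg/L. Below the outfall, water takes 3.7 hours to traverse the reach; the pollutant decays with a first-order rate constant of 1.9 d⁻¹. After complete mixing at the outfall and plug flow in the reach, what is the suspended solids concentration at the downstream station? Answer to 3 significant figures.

Flow-weighted average: C = (7.790·8.800 + 1.350·137.0) / 9.140 = 253.5/9.140 = 27.74 mg/L.
After decay, C = 27.74 × e^(−kt) = 27.74 × 0.7461 = 20.69 mg/L.

20.7 mg/L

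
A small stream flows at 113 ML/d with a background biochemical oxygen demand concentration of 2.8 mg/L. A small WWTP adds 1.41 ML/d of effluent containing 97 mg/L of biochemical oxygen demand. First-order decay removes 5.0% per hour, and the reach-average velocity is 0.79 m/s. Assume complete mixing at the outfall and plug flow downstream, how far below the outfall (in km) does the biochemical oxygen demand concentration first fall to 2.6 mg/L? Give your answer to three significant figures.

Flow-weighted average: C = (113.0·2.800 + 1.410·97.00) / 114.4 = 453.2/114.4 = 3.961 mg/L.
5.0%/h lost → k = −ln(1 − 0.05) = 0.05129 h⁻¹.
Set 3.961·exp(−k·t) = 2.6 → t = ln(3.961/2.6)/k = 29550 s = 8.207 h.
Distance = v·t = 0.79·29550 = 23340 m = 23.34 km.

23.3 km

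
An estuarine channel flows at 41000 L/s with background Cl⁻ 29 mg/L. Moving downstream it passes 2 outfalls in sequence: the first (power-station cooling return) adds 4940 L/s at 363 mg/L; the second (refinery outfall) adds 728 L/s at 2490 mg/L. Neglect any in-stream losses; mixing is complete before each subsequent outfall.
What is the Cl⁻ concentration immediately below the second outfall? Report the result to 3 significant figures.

103 mg/L

After outfall 1: Q = 41000 + 4940 = 45940 L/s; C = (41000·29.00 + 4940·363.0)/45940 = 64.92 mg/L.
After outfall 2: Q = 45940 + 728.0 = 46670 L/s; C = (45940·64.92 + 728.0·2490)/46670 = 102.7 mg/L.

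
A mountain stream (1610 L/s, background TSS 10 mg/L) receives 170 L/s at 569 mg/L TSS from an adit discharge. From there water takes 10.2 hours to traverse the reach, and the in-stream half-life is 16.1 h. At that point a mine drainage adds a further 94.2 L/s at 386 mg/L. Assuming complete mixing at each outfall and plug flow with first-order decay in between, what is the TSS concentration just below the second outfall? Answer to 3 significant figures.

58.2 mg/L

Flow-weighted average: C = (1610·10.00 + 170.0·569.0) / 1780 = 112800/1780 = 63.39 mg/L; combined flow 1780 L/s.
Half-life 16.1 h → k = ln 2 / 16.1 = 0.04305 h⁻¹ = 1.033 d⁻¹.
Applying C = C₀e^(−kt): 63.39 × 0.6446 = 40.86 mg/L.
At the second outfall, C = (1780·40.86 + 94.20·386.0) / (1780 + 94.20) = 58.21 mg/L.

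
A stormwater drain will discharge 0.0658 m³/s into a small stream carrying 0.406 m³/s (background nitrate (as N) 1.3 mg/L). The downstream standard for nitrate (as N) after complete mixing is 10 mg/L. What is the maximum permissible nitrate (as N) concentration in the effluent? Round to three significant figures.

At the limit, (Qr·Cr + Qe·Cₑ)/(Qr + Qe) = 10:
Cₑ = (0.4718·10 − 0.4060·1.300) / 0.06580 = 63.68 mg/L.

63.7 mg/L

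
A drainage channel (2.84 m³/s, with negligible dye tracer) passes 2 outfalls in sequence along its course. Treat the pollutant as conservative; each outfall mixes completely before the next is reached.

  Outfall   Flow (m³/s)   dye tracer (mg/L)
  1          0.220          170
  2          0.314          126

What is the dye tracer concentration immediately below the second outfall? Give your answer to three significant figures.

22.8 mg/L

Below outfall 1: Q → 3.060 m³/s, C = (2.840·0 + 0.2200·170.0)/3.060 = 12.22 mg/L.
Below outfall 2: Q → 3.374 m³/s, C = (3.060·12.22 + 0.3140·126.0)/3.374 = 22.81 mg/L.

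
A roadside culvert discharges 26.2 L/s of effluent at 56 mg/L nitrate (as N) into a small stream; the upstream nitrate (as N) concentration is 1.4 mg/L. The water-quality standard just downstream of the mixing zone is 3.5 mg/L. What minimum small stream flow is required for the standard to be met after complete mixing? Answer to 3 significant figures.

Set C_mix = 3.5: (Q·1.400 + 26.20·56.00) / (Q + 26.20) = 3.5
→ Q = 26.20·(56.00 − 3.5)/(3.5 − 1.400) = 655.0 L/s.

655 L/s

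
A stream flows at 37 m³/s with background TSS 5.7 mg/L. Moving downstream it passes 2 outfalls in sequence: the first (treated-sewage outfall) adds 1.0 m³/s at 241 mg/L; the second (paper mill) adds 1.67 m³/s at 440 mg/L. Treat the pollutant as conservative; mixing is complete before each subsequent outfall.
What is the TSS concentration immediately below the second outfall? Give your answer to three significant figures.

29.9 mg/L

After outfall 1: Q = 37.00 + 1.000 = 38.00 m³/s; C = (37.00·5.700 + 1.000·241.0)/38.00 = 11.89 mg/L.
After outfall 2: Q = 38.00 + 1.670 = 39.67 m³/s; C = (38.00·11.89 + 1.670·440.0)/39.67 = 29.91 mg/L.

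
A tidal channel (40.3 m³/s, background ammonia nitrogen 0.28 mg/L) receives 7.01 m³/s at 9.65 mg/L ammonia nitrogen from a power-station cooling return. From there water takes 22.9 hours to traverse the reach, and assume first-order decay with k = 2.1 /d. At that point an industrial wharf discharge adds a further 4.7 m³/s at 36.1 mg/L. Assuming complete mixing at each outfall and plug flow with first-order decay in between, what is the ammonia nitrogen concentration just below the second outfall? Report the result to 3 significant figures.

Mixed concentration C = ΣQC/ΣQ = (40.30·0.2800 + 7.010·9.650) / 47.31 = 78.93/47.31 = 1.668 mg/L; combined flow 47.31 m³/s.
After decay, C = 1.668 × e^(−kt) = 1.668 × 0.1348 = 0.2249 mg/L.
Second outfall: C = (47.31·0.2249 + 4.700·36.10)/52.01 = 3.467 mg/L.

3.47 mg/L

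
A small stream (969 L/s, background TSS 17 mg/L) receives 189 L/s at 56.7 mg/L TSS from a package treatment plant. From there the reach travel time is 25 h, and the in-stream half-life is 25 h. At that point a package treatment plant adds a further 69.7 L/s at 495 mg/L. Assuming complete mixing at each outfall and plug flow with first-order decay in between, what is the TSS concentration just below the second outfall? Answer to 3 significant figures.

39.2 mg/L

Mass balance: C = (969.0·17.00 + 189.0·56.70) / 1158 = 27190/1158 = 23.48 mg/L; combined flow 1158 L/s.
Half-life 25 h → k = ln 2 / 25 = 0.02773 h⁻¹ = 0.6654 d⁻¹.
After decay, C = 23.48 × e^(−kt) = 23.48 × 0.5000 = 11.74 mg/L.
At the second outfall, C = (1158·11.74 + 69.70·495.0) / (1158 + 69.70) = 39.18 mg/L.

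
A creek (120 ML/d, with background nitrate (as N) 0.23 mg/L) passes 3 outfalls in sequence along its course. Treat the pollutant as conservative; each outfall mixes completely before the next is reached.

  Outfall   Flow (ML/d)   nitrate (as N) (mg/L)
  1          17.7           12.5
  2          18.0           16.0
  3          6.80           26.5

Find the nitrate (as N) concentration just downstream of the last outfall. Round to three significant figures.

After outfall 1: Q = 120.0 + 17.70 = 137.7 ML/d; C = (120.0·0.2300 + 17.70·12.50)/137.7 = 1.807 mg/L.
After outfall 2: Q = 137.7 + 18.00 = 155.7 ML/d; C = (137.7·1.807 + 18.00·16.00)/155.7 = 3.448 mg/L.
After outfall 3: Q = 155.7 + 6.800 = 162.5 ML/d; C = (155.7·3.448 + 6.800·26.50)/162.5 = 4.413 mg/L.

4.41 mg/L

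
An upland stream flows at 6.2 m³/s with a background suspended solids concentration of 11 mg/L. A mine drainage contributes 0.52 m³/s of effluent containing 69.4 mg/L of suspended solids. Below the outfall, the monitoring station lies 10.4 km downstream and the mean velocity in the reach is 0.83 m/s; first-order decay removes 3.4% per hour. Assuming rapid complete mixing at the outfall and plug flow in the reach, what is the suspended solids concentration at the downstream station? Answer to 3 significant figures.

13.8 mg/L

Mass balance: C = (6.200·11.00 + 0.5200·69.40) / 6.720 = 104.3/6.720 = 15.52 mg/L.
Travel time t = 10.4·1000 / 0.83 = 12530 s = 3.481 h.
3.4%/h lost → k = −ln(1 − 0.034) = 0.03459 h⁻¹.
Applying C = C₀e^(−kt): 15.52 × 0.8866 = 13.76 mg/L.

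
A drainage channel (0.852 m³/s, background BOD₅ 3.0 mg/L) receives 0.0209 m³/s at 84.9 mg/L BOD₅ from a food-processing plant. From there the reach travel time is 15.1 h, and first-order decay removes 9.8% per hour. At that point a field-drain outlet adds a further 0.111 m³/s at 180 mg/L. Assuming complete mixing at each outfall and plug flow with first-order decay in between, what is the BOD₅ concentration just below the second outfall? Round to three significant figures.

Mass balance: C = (0.8520·3.000 + 0.02090·84.90) / 0.8729 = 4.330/0.8729 = 4.961 mg/L; combined flow 0.8729 m³/s.
9.8%/h lost → k = −ln(1 − 0.098) = 0.1031 h⁻¹.
Applying C = C₀e^(−kt): 4.961 × 0.2107 = 1.045 mg/L.
Second outfall: C = (0.8729·1.045 + 0.1110·180.0)/0.9839 = 21.23 mg/L.

21.2 mg/L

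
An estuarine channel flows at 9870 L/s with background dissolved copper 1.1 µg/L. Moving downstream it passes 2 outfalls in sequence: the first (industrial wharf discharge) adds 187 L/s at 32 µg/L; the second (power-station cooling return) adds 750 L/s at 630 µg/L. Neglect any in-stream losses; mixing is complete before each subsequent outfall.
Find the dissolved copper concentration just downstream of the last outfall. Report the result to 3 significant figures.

Outfall 1: combined Q = 10060 L/s; C = (9870·1.100 + 187.0·32.00)/10060 = 1.675 µg/L.
Outfall 2: combined Q = 10810 L/s; C = (10060·1.675 + 750.0·630.0)/10810 = 45.28 µg/L.

45.3 µg/L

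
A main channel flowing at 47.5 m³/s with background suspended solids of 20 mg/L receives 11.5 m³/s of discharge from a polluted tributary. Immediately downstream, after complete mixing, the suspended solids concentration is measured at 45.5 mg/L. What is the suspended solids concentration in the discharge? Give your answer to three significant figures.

Mass balance: 47.50·20.00 + 11.50·Cₑ = 59.00·45.50
→ Cₑ = (59.00·45.50 − 47.50·20.00) / 11.50 = 150.8 mg/L.

151 mg/L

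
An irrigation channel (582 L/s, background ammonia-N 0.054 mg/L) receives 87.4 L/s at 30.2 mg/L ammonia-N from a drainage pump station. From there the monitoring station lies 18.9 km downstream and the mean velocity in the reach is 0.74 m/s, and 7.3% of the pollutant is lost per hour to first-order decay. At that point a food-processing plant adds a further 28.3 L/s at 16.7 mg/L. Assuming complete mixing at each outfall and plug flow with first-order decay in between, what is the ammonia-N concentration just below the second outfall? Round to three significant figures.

After mixing, C = (582.0·0.05400 + 87.40·30.20) / 669.4 = 2671/669.4 = 3.990 mg/L; combined flow 669.4 L/s.
Travel time t = 18.9·1000 / 0.74 = 25540 s = 7.095 h.
7.3%/h lost → k = −ln(1 − 0.073) = 0.07580 h⁻¹.
Decay over the reach: 3.990·exp(−kt) = 3.990·0.5840 = 2.330 mg/L.
At the second outfall, C = (669.4·2.330 + 28.30·16.70) / (669.4 + 28.30) = 2.913 mg/L.

2.91 mg/L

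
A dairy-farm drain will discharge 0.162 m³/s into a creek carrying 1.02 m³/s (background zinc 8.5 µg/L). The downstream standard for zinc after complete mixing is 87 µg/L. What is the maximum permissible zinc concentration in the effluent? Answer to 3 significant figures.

At the limit, (Qr·Cr + Qe·Cₑ)/(Qr + Qe) = 87:
Cₑ = (1.182·87 − 1.020·8.500) / 0.1620 = 581.3 µg/L.

581 µg/L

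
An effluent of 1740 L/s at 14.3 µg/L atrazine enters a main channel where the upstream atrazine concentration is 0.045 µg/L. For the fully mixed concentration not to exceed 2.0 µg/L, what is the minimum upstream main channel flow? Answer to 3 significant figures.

Set C_mix = 2.0: (Q·0.04500 + 1740·14.30) / (Q + 1740) = 2.0
→ Q = 1740·(14.30 − 2.0)/(2.0 − 0.04500) = 10950 L/s.

10900 L/s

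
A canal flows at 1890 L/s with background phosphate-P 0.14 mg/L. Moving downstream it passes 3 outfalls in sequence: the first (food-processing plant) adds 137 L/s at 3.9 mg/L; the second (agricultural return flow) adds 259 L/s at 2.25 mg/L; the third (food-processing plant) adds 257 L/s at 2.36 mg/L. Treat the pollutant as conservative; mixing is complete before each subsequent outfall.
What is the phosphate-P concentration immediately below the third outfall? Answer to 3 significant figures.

Outfall 1: combined Q = 2027 L/s; C = (1890·0.1400 + 137.0·3.900)/2027 = 0.3941 mg/L.
Outfall 2: combined Q = 2286 L/s; C = (2027·0.3941 + 259.0·2.250)/2286 = 0.6044 mg/L.
Outfall 3: combined Q = 2543 L/s; C = (2286·0.6044 + 257.0·2.360)/2543 = 0.7818 mg/L.

0.782 mg/L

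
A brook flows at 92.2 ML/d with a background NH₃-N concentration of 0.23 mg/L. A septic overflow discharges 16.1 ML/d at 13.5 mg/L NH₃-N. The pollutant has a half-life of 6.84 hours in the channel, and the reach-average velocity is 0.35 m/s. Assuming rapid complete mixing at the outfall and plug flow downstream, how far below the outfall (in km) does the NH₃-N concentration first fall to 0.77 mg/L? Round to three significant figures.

After mixing, C = (92.20·0.2300 + 16.10·13.50) / 108.3 = 238.6/108.3 = 2.203 mg/L.
Half-life 6.84 h → k = ln 2 / 6.84 = 0.1013 h⁻¹ = 2.432 d⁻¹.
Set 2.203·exp(−k·t) = 0.77 → t = ln(2.203/0.77)/k = 37340 s = 10.37 h.
Distance = v·t = 0.35·37340 = 13070 m = 13.07 km.

13.1 km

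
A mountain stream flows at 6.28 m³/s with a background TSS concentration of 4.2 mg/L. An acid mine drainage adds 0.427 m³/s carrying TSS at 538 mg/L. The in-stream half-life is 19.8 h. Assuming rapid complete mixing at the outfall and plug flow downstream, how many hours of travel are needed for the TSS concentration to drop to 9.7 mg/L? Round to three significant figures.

Flow-weighted average: C = (6.280·4.200 + 0.4270·538.0) / 6.707 = 256.1/6.707 = 38.18 mg/L.
Half-life 19.8 h → k = ln 2 / 19.8 = 0.03501 h⁻¹ = 0.8402 d⁻¹.
38.18·exp(−k·t) = 9.7 → t = ln(38.18/9.7)/k = 140900 s = 39.14 h.

39.1 h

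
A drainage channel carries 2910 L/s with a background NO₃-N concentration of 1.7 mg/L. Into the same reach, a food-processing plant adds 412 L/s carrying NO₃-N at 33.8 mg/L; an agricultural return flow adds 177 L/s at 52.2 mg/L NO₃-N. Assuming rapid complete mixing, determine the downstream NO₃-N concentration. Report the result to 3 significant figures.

8.03 mg/L

After mixing, C = (2910·1.700 + 412.0·33.80 + 177.0·52.20) / 3499 = 28110/3499 = 8.034 mg/L.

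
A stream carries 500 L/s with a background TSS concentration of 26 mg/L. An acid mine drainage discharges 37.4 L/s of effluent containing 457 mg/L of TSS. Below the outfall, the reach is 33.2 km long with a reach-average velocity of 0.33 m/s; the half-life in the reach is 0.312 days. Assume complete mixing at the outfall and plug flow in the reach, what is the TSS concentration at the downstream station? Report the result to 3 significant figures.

Mass balance: C = (500.0·26.00 + 37.40·457.0) / 537.4 = 30090/537.4 = 56.00 mg/L.
Travel time t = 33.2·1000 / 0.33 = 100600 s = 27.95 h.
Half-life 0.312 d → k = ln 2 / 0.312 = 2.222 d⁻¹.
First-order decay: C = 56.00·exp(−k·t) = 56.00·0.07525 = 4.214 mg/L.

4.21 mg/L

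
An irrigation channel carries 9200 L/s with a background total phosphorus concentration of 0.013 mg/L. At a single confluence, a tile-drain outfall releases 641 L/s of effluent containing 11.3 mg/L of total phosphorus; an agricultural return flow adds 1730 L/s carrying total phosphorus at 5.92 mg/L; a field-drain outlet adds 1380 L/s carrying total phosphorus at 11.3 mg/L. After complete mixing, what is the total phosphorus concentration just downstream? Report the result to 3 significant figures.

2.56 mg/L

After mixing, C = (9200·0.01300 + 641.0·11.30 + 1730·5.920 + 1380·11.30) / 12950 = 33200/12950 = 2.563 mg/L.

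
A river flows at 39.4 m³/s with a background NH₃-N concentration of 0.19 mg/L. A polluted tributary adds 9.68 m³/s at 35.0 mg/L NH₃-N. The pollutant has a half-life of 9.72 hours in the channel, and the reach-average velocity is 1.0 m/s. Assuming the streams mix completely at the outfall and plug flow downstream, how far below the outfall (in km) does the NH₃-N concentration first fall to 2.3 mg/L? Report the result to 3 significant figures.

Mixed concentration C = ΣQC/ΣQ = (39.40·0.1900 + 9.680·35.00) / 49.08 = 346.3/49.08 = 7.056 mg/L.
Half-life 9.72 h → k = ln 2 / 9.72 = 0.07131 h⁻¹ = 1.711 d⁻¹.
Set 7.056·exp(−k·t) = 2.3 → t = ln(7.056/2.3)/k = 56590 s = 15.72 h.
Distance = v·t = 1.0·56590 = 56590 m = 56.59 km.

56.6 km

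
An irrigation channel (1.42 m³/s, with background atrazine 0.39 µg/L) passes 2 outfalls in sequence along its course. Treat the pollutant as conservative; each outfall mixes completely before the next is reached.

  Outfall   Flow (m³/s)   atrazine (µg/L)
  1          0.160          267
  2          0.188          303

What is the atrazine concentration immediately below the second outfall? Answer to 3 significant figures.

Below outfall 1: Q → 1.580 m³/s, C = (1.420·0.3900 + 0.1600·267.0)/1.580 = 27.39 µg/L.
Below outfall 2: Q → 1.768 m³/s, C = (1.580·27.39 + 0.1880·303.0)/1.768 = 56.70 µg/L.

56.7 µg/L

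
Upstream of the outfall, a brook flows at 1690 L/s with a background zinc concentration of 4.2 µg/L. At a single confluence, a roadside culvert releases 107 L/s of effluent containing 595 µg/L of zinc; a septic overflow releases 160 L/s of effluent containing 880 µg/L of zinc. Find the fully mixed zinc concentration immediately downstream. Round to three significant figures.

108 µg/L

After mixing, C = (1690·4.200 + 107.0·595.0 + 160.0·880.0) / 1957 = 211600/1957 = 108.1 µg/L.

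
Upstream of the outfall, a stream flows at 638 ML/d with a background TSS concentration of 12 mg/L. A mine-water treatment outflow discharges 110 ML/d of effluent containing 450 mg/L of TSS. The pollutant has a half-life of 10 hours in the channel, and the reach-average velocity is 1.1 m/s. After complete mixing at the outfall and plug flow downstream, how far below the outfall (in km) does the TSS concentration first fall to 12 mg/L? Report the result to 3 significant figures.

106 km

Mixed concentration C = ΣQC/ΣQ = (638.0·12.00 + 110.0·450.0) / 748.0 = 57160/748.0 = 76.41 mg/L.
Half-life 10 h → k = ln 2 / 10 = 0.06931 h⁻¹ = 1.664 d⁻¹.
Set 76.41·exp(−k·t) = 12 → t = ln(76.41/12)/k = 96150 s = 26.71 h.
Distance = v·t = 1.1·96150 = 105800 m = 105.8 km.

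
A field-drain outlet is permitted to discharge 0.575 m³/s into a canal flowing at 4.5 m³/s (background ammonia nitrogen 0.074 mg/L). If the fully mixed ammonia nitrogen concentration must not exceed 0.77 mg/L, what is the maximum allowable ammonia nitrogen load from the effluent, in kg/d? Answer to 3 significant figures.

309 kg/d

Mass balance at the limit: 4.500·0.07400 + 0.5750·Cₑ = 5.075·0.77 → Cₑ = 6.217 mg/L.
Load = 0.5750 m³/s × 6.217 g/m³ × 86 400 s/d = 308.9 kg/d.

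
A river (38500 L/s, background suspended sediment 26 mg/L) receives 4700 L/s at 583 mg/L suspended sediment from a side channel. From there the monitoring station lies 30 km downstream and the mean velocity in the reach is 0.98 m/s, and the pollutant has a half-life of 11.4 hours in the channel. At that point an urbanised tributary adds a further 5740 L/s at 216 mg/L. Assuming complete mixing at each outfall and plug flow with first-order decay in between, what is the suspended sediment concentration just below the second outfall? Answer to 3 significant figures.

Mass balance: C = (38500·26.00 + 4700·583.0) / 43200 = 3741000/43200 = 86.60 mg/L; combined flow 43200 L/s.
Travel time t = 30·1000 / 0.98 = 30610 s = 8.503 h.
Half-life 11.4 h → k = ln 2 / 11.4 = 0.06080 h⁻¹ = 1.459 d⁻¹.
First-order decay: C = 86.60·exp(−k·t) = 86.60·0.5963 = 51.64 mg/L.
At the second outfall, C = (43200·51.64 + 5740·216.0) / (43200 + 5740) = 70.92 mg/L.

70.9 mg/L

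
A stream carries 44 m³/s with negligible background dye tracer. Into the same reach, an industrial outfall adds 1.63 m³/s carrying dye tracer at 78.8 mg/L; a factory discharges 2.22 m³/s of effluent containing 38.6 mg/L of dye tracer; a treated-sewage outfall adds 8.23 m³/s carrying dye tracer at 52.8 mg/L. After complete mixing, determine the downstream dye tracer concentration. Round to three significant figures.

After mixing, C = (44.00·0 + 1.630·78.80 + 2.220·38.60 + 8.230·52.80) / 56.08 = 648.7/56.08 = 11.57 mg/L.

11.6 mg/L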